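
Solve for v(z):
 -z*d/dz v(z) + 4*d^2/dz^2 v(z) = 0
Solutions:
 v(z) = C1 + C2*erfi(sqrt(2)*z/4)


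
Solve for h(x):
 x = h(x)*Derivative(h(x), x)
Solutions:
 h(x) = -sqrt(C1 + x^2)
 h(x) = sqrt(C1 + x^2)


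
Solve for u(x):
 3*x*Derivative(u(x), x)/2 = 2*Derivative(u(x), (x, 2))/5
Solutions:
 u(x) = C1 + C2*erfi(sqrt(30)*x/4)


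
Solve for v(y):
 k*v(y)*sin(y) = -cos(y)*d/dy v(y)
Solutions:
 v(y) = C1*exp(k*log(cos(y)))


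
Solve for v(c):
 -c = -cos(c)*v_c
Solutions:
 v(c) = C1 + Integral(c/cos(c), c)


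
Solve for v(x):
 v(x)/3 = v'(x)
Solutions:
 v(x) = C1*exp(x/3)


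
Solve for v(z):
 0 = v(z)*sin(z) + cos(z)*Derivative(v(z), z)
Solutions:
 v(z) = C1*cos(z)


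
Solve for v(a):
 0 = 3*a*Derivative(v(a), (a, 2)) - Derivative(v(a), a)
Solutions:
 v(a) = C1 + C2*a^(4/3)


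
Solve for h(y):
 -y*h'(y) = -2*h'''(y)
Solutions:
 h(y) = C1 + Integral(C2*airyai(2^(2/3)*y/2) + C3*airybi(2^(2/3)*y/2), y)


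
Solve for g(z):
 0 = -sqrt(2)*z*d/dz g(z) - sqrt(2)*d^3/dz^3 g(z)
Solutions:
 g(z) = C1 + Integral(C2*airyai(-z) + C3*airybi(-z), z)


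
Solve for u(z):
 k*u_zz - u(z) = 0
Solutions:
 u(z) = C1*exp(-z*sqrt(1/k)) + C2*exp(z*sqrt(1/k))


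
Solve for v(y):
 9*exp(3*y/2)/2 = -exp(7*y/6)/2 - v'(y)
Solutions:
 v(y) = C1 - 3*exp(7*y/6)/7 - 3*exp(3*y/2)


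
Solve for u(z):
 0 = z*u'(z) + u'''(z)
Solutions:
 u(z) = C1 + Integral(C2*airyai(-z) + C3*airybi(-z), z)


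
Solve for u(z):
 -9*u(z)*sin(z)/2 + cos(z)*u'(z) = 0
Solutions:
 u(z) = C1/cos(z)^(9/2)


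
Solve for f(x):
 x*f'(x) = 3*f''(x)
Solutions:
 f(x) = C1 + C2*erfi(sqrt(6)*x/6)


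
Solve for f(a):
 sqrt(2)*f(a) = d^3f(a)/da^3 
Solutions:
 f(a) = C3*exp(2^(1/6)*a) + (C1*sin(2^(1/6)*sqrt(3)*a/2) + C2*cos(2^(1/6)*sqrt(3)*a/2))*exp(-2^(1/6)*a/2)


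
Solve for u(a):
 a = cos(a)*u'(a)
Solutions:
 u(a) = C1 + Integral(a/cos(a), a)


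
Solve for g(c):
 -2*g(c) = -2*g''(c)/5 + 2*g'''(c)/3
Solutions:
 g(c) = C1*exp(c*(2*2^(1/3)/(5*sqrt(5565) + 373)^(1/3) + 4 + 2^(2/3)*(5*sqrt(5565) + 373)^(1/3))/20)*sin(2^(1/3)*sqrt(3)*c*(-2^(1/3)*(5*sqrt(5565) + 373)^(1/3) + 2/(5*sqrt(5565) + 373)^(1/3))/20) + C2*exp(c*(2*2^(1/3)/(5*sqrt(5565) + 373)^(1/3) + 4 + 2^(2/3)*(5*sqrt(5565) + 373)^(1/3))/20)*cos(2^(1/3)*sqrt(3)*c*(-2^(1/3)*(5*sqrt(5565) + 373)^(1/3) + 2/(5*sqrt(5565) + 373)^(1/3))/20) + C3*exp(c*(-2^(2/3)*(5*sqrt(5565) + 373)^(1/3) - 2*2^(1/3)/(5*sqrt(5565) + 373)^(1/3) + 2)/10)


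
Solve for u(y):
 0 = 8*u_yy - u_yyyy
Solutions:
 u(y) = C1 + C2*y + C3*exp(-2*sqrt(2)*y) + C4*exp(2*sqrt(2)*y)


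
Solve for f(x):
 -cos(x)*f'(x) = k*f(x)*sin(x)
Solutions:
 f(x) = C1*exp(k*log(cos(x)))


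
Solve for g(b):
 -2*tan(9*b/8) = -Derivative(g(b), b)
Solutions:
 g(b) = C1 - 16*log(cos(9*b/8))/9


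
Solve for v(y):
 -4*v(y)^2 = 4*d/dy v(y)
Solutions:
 v(y) = 1/(C1 + y)


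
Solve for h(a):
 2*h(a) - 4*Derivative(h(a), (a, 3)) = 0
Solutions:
 h(a) = C3*exp(2^(2/3)*a/2) + (C1*sin(2^(2/3)*sqrt(3)*a/4) + C2*cos(2^(2/3)*sqrt(3)*a/4))*exp(-2^(2/3)*a/4)


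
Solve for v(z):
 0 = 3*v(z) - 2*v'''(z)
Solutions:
 v(z) = C3*exp(2^(2/3)*3^(1/3)*z/2) + (C1*sin(2^(2/3)*3^(5/6)*z/4) + C2*cos(2^(2/3)*3^(5/6)*z/4))*exp(-2^(2/3)*3^(1/3)*z/4)


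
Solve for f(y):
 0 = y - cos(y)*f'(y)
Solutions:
 f(y) = C1 + Integral(y/cos(y), y)


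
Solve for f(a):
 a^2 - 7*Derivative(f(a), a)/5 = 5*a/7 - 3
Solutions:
 f(a) = C1 + 5*a^3/21 - 25*a^2/98 + 15*a/7


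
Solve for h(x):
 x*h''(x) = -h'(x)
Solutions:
 h(x) = C1 + C2*log(x)


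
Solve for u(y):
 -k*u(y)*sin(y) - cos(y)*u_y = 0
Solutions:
 u(y) = C1*exp(k*log(cos(y)))


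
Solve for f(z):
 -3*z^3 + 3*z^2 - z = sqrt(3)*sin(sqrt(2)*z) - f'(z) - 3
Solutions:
 f(z) = C1 + 3*z^4/4 - z^3 + z^2/2 - 3*z - sqrt(6)*cos(sqrt(2)*z)/2


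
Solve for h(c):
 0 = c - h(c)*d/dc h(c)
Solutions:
 h(c) = -sqrt(C1 + c^2)
 h(c) = sqrt(C1 + c^2)


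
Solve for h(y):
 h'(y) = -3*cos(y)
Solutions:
 h(y) = C1 - 3*sin(y)


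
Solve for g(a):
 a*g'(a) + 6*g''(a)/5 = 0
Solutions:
 g(a) = C1 + C2*erf(sqrt(15)*a/6)


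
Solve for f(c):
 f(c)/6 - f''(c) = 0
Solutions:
 f(c) = C1*exp(-sqrt(6)*c/6) + C2*exp(sqrt(6)*c/6)


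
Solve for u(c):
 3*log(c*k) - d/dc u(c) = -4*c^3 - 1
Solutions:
 u(c) = C1 + c^4 + 3*c*log(c*k) - 2*c


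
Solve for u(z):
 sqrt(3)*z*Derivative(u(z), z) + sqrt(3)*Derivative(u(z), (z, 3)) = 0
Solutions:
 u(z) = C1 + Integral(C2*airyai(-z) + C3*airybi(-z), z)


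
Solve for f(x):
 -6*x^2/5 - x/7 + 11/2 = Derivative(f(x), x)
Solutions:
 f(x) = C1 - 2*x^3/5 - x^2/14 + 11*x/2


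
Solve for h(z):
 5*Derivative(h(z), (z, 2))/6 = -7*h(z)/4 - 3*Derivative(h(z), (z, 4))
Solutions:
 h(z) = (C1*sin(sqrt(2)*3^(3/4)*7^(1/4)*z*cos(atan(sqrt(731)/5)/2)/6) + C2*cos(sqrt(2)*3^(3/4)*7^(1/4)*z*cos(atan(sqrt(731)/5)/2)/6))*exp(-sqrt(2)*3^(3/4)*7^(1/4)*z*sin(atan(sqrt(731)/5)/2)/6) + (C3*sin(sqrt(2)*3^(3/4)*7^(1/4)*z*cos(atan(sqrt(731)/5)/2)/6) + C4*cos(sqrt(2)*3^(3/4)*7^(1/4)*z*cos(atan(sqrt(731)/5)/2)/6))*exp(sqrt(2)*3^(3/4)*7^(1/4)*z*sin(atan(sqrt(731)/5)/2)/6)


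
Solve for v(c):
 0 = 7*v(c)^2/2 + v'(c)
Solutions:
 v(c) = 2/(C1 + 7*c)


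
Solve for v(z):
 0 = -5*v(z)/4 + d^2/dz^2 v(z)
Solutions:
 v(z) = C1*exp(-sqrt(5)*z/2) + C2*exp(sqrt(5)*z/2)


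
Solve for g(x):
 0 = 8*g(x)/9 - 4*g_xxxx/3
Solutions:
 g(x) = C1*exp(-2^(1/4)*3^(3/4)*x/3) + C2*exp(2^(1/4)*3^(3/4)*x/3) + C3*sin(2^(1/4)*3^(3/4)*x/3) + C4*cos(2^(1/4)*3^(3/4)*x/3)


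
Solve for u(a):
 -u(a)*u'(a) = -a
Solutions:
 u(a) = -sqrt(C1 + a^2)
 u(a) = sqrt(C1 + a^2)


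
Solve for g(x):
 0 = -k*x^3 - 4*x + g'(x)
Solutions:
 g(x) = C1 + k*x^4/4 + 2*x^2


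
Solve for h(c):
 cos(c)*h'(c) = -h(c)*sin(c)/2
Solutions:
 h(c) = C1*sqrt(cos(c))


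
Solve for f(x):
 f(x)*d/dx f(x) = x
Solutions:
 f(x) = -sqrt(C1 + x^2)
 f(x) = sqrt(C1 + x^2)


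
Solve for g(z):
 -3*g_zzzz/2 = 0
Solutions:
 g(z) = C1 + C2*z + C3*z^2 + C4*z^3


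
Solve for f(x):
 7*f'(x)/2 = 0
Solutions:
 f(x) = C1


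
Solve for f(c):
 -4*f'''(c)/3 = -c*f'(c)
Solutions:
 f(c) = C1 + Integral(C2*airyai(6^(1/3)*c/2) + C3*airybi(6^(1/3)*c/2), c)


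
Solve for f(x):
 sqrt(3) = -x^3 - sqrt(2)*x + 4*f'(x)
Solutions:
 f(x) = C1 + x^4/16 + sqrt(2)*x^2/8 + sqrt(3)*x/4


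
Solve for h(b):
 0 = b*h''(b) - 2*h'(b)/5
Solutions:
 h(b) = C1 + C2*b^(7/5)


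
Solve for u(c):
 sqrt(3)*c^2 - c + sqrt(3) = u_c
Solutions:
 u(c) = C1 + sqrt(3)*c^3/3 - c^2/2 + sqrt(3)*c


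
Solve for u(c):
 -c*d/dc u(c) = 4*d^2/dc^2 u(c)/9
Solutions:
 u(c) = C1 + C2*erf(3*sqrt(2)*c/4)


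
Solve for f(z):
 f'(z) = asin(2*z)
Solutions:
 f(z) = C1 + z*asin(2*z) + sqrt(1 - 4*z^2)/2


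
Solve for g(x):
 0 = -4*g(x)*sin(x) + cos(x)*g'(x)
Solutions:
 g(x) = C1/cos(x)^4


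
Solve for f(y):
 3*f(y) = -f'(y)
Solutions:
 f(y) = C1*exp(-3*y)


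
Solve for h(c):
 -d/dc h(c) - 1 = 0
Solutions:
 h(c) = C1 - c


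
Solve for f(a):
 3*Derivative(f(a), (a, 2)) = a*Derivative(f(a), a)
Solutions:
 f(a) = C1 + C2*erfi(sqrt(6)*a/6)


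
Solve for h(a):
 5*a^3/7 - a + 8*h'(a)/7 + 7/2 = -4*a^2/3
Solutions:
 h(a) = C1 - 5*a^4/32 - 7*a^3/18 + 7*a^2/16 - 49*a/16


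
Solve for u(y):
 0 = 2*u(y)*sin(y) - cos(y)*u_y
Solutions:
 u(y) = C1/cos(y)^2


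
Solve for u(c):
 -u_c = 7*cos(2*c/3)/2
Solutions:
 u(c) = C1 - 21*sin(2*c/3)/4


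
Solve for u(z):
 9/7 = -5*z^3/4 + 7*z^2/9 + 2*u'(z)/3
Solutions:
 u(z) = C1 + 15*z^4/32 - 7*z^3/18 + 27*z/14


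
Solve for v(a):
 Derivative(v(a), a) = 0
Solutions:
 v(a) = C1


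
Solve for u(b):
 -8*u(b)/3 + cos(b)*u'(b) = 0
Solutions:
 u(b) = C1*(sin(b) + 1)^(4/3)/(sin(b) - 1)^(4/3)


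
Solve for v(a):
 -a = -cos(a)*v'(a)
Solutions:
 v(a) = C1 + Integral(a/cos(a), a)


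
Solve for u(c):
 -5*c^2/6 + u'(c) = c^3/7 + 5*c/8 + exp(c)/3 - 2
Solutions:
 u(c) = C1 + c^4/28 + 5*c^3/18 + 5*c^2/16 - 2*c + exp(c)/3


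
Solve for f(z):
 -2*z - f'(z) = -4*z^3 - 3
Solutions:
 f(z) = C1 + z^4 - z^2 + 3*z


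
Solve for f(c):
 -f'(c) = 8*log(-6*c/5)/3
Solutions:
 f(c) = C1 - 8*c*log(-c)/3 + 8*c*(-log(6) + 1 + log(5))/3


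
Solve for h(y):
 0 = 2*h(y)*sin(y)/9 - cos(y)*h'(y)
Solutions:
 h(y) = C1/cos(y)^(2/9)


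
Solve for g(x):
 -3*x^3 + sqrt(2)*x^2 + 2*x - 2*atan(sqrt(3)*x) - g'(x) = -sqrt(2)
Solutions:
 g(x) = C1 - 3*x^4/4 + sqrt(2)*x^3/3 + x^2 - 2*x*atan(sqrt(3)*x) + sqrt(2)*x + sqrt(3)*log(3*x^2 + 1)/3


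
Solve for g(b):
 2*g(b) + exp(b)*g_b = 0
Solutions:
 g(b) = C1*exp(2*exp(-b))


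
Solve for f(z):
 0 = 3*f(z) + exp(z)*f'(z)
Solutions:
 f(z) = C1*exp(3*exp(-z))


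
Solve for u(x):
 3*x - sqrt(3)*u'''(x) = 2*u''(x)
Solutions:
 u(x) = C1 + C2*x + C3*exp(-2*sqrt(3)*x/3) + x^3/4 - 3*sqrt(3)*x^2/8


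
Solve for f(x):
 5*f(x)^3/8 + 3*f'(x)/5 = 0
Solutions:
 f(x) = -2*sqrt(3)*sqrt(-1/(C1 - 25*x))
 f(x) = 2*sqrt(3)*sqrt(-1/(C1 - 25*x))


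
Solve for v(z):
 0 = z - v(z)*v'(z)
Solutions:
 v(z) = -sqrt(C1 + z^2)
 v(z) = sqrt(C1 + z^2)


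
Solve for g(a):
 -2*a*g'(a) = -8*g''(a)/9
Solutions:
 g(a) = C1 + C2*erfi(3*sqrt(2)*a/4)


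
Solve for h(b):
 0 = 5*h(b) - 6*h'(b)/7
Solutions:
 h(b) = C1*exp(35*b/6)


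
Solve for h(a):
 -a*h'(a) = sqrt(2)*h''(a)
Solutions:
 h(a) = C1 + C2*erf(2^(1/4)*a/2)


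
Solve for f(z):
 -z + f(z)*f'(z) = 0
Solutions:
 f(z) = -sqrt(C1 + z^2)
 f(z) = sqrt(C1 + z^2)


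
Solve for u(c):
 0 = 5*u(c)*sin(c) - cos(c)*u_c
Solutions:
 u(c) = C1/cos(c)^5


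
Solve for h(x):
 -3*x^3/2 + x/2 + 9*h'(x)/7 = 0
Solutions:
 h(x) = C1 + 7*x^4/24 - 7*x^2/36


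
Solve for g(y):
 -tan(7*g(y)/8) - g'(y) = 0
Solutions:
 g(y) = -8*asin(C1*exp(-7*y/8))/7 + 8*pi/7
 g(y) = 8*asin(C1*exp(-7*y/8))/7


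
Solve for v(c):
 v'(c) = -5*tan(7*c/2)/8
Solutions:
 v(c) = C1 + 5*log(cos(7*c/2))/28


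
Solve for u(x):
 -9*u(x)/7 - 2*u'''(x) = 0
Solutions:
 u(x) = C3*exp(-42^(2/3)*x/14) + (C1*sin(3*14^(2/3)*3^(1/6)*x/28) + C2*cos(3*14^(2/3)*3^(1/6)*x/28))*exp(42^(2/3)*x/28)


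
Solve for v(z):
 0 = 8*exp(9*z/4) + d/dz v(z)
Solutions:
 v(z) = C1 - 32*exp(9*z/4)/9


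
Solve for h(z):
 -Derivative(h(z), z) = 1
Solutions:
 h(z) = C1 - z


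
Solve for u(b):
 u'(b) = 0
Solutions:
 u(b) = C1


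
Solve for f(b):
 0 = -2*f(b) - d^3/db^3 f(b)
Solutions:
 f(b) = C3*exp(-2^(1/3)*b) + (C1*sin(2^(1/3)*sqrt(3)*b/2) + C2*cos(2^(1/3)*sqrt(3)*b/2))*exp(2^(1/3)*b/2)


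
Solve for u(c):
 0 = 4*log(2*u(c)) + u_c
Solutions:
 Integral(1/(log(_y) + log(2)), (_y, u(c)))/4 = C1 - c


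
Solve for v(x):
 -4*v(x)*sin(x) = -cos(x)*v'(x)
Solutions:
 v(x) = C1/cos(x)^4


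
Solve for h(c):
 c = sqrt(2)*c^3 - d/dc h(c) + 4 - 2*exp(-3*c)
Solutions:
 h(c) = C1 + sqrt(2)*c^4/4 - c^2/2 + 4*c + 2*exp(-3*c)/3


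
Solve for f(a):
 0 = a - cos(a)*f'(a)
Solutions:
 f(a) = C1 + Integral(a/cos(a), a)


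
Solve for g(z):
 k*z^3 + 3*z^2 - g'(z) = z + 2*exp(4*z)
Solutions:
 g(z) = C1 + k*z^4/4 + z^3 - z^2/2 - exp(4*z)/2


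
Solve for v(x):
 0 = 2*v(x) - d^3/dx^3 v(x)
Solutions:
 v(x) = C3*exp(2^(1/3)*x) + (C1*sin(2^(1/3)*sqrt(3)*x/2) + C2*cos(2^(1/3)*sqrt(3)*x/2))*exp(-2^(1/3)*x/2)


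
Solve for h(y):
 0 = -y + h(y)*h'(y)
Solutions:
 h(y) = -sqrt(C1 + y^2)
 h(y) = sqrt(C1 + y^2)


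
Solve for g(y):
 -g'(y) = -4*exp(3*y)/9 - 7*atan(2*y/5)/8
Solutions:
 g(y) = C1 + 7*y*atan(2*y/5)/8 + 4*exp(3*y)/27 - 35*log(4*y^2 + 25)/32


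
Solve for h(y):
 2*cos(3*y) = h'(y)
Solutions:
 h(y) = C1 + 2*sin(3*y)/3


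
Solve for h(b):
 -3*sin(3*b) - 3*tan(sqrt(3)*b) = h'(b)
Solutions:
 h(b) = C1 + sqrt(3)*log(cos(sqrt(3)*b)) + cos(3*b)


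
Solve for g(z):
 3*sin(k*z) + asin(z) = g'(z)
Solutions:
 g(z) = C1 + z*asin(z) + sqrt(1 - z^2) + 3*Piecewise((-cos(k*z)/k, Ne(k, 0)), (0, True))


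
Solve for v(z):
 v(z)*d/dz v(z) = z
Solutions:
 v(z) = -sqrt(C1 + z^2)
 v(z) = sqrt(C1 + z^2)


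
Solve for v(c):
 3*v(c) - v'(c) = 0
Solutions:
 v(c) = C1*exp(3*c)


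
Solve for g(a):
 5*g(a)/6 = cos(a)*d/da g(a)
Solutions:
 g(a) = C1*(sin(a) + 1)^(5/12)/(sin(a) - 1)^(5/12)


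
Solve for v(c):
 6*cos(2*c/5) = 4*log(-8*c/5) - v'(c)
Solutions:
 v(c) = C1 + 4*c*log(-c) - 4*c*log(5) - 4*c + 12*c*log(2) - 15*sin(2*c/5)


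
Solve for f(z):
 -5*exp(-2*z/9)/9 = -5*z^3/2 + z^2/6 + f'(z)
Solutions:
 f(z) = C1 + 5*z^4/8 - z^3/18 + 5*exp(-2*z/9)/2


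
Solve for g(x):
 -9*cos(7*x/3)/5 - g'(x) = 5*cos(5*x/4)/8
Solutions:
 g(x) = C1 - sin(5*x/4)/2 - 27*sin(7*x/3)/35


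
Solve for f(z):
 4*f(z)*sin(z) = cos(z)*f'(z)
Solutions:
 f(z) = C1/cos(z)^4


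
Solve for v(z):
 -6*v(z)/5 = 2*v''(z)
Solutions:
 v(z) = C1*sin(sqrt(15)*z/5) + C2*cos(sqrt(15)*z/5)


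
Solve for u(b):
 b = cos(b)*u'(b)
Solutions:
 u(b) = C1 + Integral(b/cos(b), b)


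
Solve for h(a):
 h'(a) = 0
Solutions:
 h(a) = C1


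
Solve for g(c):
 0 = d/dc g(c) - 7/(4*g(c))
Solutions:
 g(c) = -sqrt(C1 + 14*c)/2
 g(c) = sqrt(C1 + 14*c)/2


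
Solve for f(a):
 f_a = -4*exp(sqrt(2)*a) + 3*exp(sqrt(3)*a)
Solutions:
 f(a) = C1 - 2*sqrt(2)*exp(sqrt(2)*a) + sqrt(3)*exp(sqrt(3)*a)


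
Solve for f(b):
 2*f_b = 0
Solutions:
 f(b) = C1


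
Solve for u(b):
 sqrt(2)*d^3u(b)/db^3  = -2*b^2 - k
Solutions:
 u(b) = C1 + C2*b + C3*b^2 - sqrt(2)*b^5/60 - sqrt(2)*b^3*k/12


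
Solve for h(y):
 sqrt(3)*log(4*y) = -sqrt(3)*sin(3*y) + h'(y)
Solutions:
 h(y) = C1 + sqrt(3)*y*(log(y) - 1) + 2*sqrt(3)*y*log(2) - sqrt(3)*cos(3*y)/3


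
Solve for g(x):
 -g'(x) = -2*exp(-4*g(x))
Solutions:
 g(x) = log(-I*(C1 + 8*x)^(1/4))
 g(x) = log(I*(C1 + 8*x)^(1/4))
 g(x) = log(-(C1 + 8*x)^(1/4))
 g(x) = log(C1 + 8*x)/4


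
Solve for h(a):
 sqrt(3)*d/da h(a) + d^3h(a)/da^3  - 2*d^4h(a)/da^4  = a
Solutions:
 h(a) = C1 + C2*exp(a*(-(1 + 54*sqrt(3) + sqrt(-1 + (1 + 54*sqrt(3))^2))^(1/3) - 1/(1 + 54*sqrt(3) + sqrt(-1 + (1 + 54*sqrt(3))^2))^(1/3) + 2)/12)*sin(sqrt(3)*a*(-(1 + 54*sqrt(3) + sqrt(-1 + (1 + 54*sqrt(3))^2))^(1/3) + (1 + 54*sqrt(3) + sqrt(-1 + (1 + 54*sqrt(3))^2))^(-1/3))/12) + C3*exp(a*(-(1 + 54*sqrt(3) + sqrt(-1 + (1 + 54*sqrt(3))^2))^(1/3) - 1/(1 + 54*sqrt(3) + sqrt(-1 + (1 + 54*sqrt(3))^2))^(1/3) + 2)/12)*cos(sqrt(3)*a*(-(1 + 54*sqrt(3) + sqrt(-1 + (1 + 54*sqrt(3))^2))^(1/3) + (1 + 54*sqrt(3) + sqrt(-1 + (1 + 54*sqrt(3))^2))^(-1/3))/12) + C4*exp(a*((1 + 54*sqrt(3) + sqrt(-1 + (1 + 54*sqrt(3))^2))^(-1/3) + 1 + (1 + 54*sqrt(3) + sqrt(-1 + (1 + 54*sqrt(3))^2))^(1/3))/6) + sqrt(3)*a^2/6


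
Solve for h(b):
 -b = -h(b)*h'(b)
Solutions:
 h(b) = -sqrt(C1 + b^2)
 h(b) = sqrt(C1 + b^2)


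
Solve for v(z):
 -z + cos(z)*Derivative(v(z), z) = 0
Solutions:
 v(z) = C1 + Integral(z/cos(z), z)


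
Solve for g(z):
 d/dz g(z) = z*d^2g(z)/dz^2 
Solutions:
 g(z) = C1 + C2*z^2


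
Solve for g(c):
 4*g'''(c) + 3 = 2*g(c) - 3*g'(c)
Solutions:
 g(c) = C3*exp(c/2) + (C1*sin(sqrt(15)*c/4) + C2*cos(sqrt(15)*c/4))*exp(-c/4) + 3/2


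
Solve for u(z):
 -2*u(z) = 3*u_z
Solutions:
 u(z) = C1*exp(-2*z/3)


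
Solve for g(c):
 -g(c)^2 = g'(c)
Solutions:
 g(c) = 1/(C1 + c)


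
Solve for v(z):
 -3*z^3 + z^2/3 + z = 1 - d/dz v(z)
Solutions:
 v(z) = C1 + 3*z^4/4 - z^3/9 - z^2/2 + z


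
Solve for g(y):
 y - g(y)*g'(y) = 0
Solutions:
 g(y) = -sqrt(C1 + y^2)
 g(y) = sqrt(C1 + y^2)


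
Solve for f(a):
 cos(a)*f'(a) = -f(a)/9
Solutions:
 f(a) = C1*(sin(a) - 1)^(1/18)/(sin(a) + 1)^(1/18)


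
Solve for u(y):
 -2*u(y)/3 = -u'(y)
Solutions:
 u(y) = C1*exp(2*y/3)


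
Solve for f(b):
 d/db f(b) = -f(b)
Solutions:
 f(b) = C1*exp(-b)


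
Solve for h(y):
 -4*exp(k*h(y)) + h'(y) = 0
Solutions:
 h(y) = Piecewise((log(-1/(C1*k + 4*k*y))/k, Ne(k, 0)), (nan, True))
 h(y) = Piecewise((C1 + 4*y, Eq(k, 0)), (nan, True))


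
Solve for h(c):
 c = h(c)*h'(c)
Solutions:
 h(c) = -sqrt(C1 + c^2)
 h(c) = sqrt(C1 + c^2)


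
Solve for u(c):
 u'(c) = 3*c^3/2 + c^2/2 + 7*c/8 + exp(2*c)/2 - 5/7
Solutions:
 u(c) = C1 + 3*c^4/8 + c^3/6 + 7*c^2/16 - 5*c/7 + exp(2*c)/4


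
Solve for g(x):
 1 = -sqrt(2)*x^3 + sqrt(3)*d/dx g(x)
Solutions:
 g(x) = C1 + sqrt(6)*x^4/12 + sqrt(3)*x/3


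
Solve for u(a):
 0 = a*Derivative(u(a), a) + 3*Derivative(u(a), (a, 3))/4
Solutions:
 u(a) = C1 + Integral(C2*airyai(-6^(2/3)*a/3) + C3*airybi(-6^(2/3)*a/3), a)


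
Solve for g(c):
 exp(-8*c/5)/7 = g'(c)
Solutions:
 g(c) = C1 - 5*exp(-8*c/5)/56


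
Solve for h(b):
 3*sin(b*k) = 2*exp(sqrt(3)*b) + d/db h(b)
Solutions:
 h(b) = C1 - 2*sqrt(3)*exp(sqrt(3)*b)/3 - 3*cos(b*k)/k


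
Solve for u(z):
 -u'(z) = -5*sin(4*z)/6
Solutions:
 u(z) = C1 - 5*cos(4*z)/24


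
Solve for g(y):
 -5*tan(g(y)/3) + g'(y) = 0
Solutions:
 g(y) = -3*asin(C1*exp(5*y/3)) + 3*pi
 g(y) = 3*asin(C1*exp(5*y/3))


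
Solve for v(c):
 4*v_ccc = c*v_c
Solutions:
 v(c) = C1 + Integral(C2*airyai(2^(1/3)*c/2) + C3*airybi(2^(1/3)*c/2), c)


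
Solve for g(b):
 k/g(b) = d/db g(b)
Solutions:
 g(b) = -sqrt(C1 + 2*b*k)
 g(b) = sqrt(C1 + 2*b*k)


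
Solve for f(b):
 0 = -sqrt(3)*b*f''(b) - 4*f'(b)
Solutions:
 f(b) = C1 + C2*b^(1 - 4*sqrt(3)/3)


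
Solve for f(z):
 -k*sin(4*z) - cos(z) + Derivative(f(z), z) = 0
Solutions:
 f(z) = C1 - k*cos(4*z)/4 + sin(z)


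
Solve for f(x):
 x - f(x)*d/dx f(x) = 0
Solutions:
 f(x) = -sqrt(C1 + x^2)
 f(x) = sqrt(C1 + x^2)


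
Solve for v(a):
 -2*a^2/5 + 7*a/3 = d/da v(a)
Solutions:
 v(a) = C1 - 2*a^3/15 + 7*a^2/6


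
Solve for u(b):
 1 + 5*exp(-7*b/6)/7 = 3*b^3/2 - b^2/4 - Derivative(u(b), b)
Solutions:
 u(b) = C1 + 3*b^4/8 - b^3/12 - b + 30*exp(-7*b/6)/49


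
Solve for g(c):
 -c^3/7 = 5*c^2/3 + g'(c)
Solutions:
 g(c) = C1 - c^4/28 - 5*c^3/9


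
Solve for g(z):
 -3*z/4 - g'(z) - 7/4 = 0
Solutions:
 g(z) = C1 - 3*z^2/8 - 7*z/4


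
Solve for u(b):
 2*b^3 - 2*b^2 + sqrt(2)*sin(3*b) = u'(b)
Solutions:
 u(b) = C1 + b^4/2 - 2*b^3/3 - sqrt(2)*cos(3*b)/3


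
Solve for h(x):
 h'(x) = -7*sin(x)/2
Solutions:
 h(x) = C1 + 7*cos(x)/2


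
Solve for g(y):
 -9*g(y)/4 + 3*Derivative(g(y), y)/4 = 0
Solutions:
 g(y) = C1*exp(3*y)


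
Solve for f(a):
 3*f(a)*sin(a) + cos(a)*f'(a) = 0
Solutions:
 f(a) = C1*cos(a)^3


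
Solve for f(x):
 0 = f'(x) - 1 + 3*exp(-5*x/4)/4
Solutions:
 f(x) = C1 + x + 3*exp(-5*x/4)/5


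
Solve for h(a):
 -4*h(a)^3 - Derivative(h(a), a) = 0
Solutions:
 h(a) = -sqrt(2)*sqrt(-1/(C1 - 4*a))/2
 h(a) = sqrt(2)*sqrt(-1/(C1 - 4*a))/2


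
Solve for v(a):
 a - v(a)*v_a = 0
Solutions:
 v(a) = -sqrt(C1 + a^2)
 v(a) = sqrt(C1 + a^2)


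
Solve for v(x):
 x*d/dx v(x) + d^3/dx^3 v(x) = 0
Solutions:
 v(x) = C1 + Integral(C2*airyai(-x) + C3*airybi(-x), x)


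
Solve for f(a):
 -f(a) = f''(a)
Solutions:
 f(a) = C1*sin(a) + C2*cos(a)


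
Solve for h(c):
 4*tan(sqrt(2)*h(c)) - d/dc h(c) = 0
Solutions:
 h(c) = sqrt(2)*(pi - asin(C1*exp(4*sqrt(2)*c)))/2
 h(c) = sqrt(2)*asin(C1*exp(4*sqrt(2)*c))/2


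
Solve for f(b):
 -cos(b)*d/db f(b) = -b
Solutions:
 f(b) = C1 + Integral(b/cos(b), b)


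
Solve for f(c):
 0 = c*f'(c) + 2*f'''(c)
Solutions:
 f(c) = C1 + Integral(C2*airyai(-2^(2/3)*c/2) + C3*airybi(-2^(2/3)*c/2), c)


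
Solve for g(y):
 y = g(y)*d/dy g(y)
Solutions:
 g(y) = -sqrt(C1 + y^2)
 g(y) = sqrt(C1 + y^2)


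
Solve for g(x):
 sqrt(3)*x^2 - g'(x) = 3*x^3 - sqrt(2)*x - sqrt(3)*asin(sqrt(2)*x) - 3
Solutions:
 g(x) = C1 - 3*x^4/4 + sqrt(3)*x^3/3 + sqrt(2)*x^2/2 + 3*x + sqrt(3)*(x*asin(sqrt(2)*x) + sqrt(2)*sqrt(1 - 2*x^2)/2)


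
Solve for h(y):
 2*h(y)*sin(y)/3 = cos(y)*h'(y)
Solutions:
 h(y) = C1/cos(y)^(2/3)


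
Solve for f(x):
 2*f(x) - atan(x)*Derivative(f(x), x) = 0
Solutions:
 f(x) = C1*exp(2*Integral(1/atan(x), x))


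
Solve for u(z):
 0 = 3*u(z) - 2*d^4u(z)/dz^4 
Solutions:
 u(z) = C1*exp(-2^(3/4)*3^(1/4)*z/2) + C2*exp(2^(3/4)*3^(1/4)*z/2) + C3*sin(2^(3/4)*3^(1/4)*z/2) + C4*cos(2^(3/4)*3^(1/4)*z/2)


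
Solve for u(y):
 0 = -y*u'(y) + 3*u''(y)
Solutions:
 u(y) = C1 + C2*erfi(sqrt(6)*y/6)


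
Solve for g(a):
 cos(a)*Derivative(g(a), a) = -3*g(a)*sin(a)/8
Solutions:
 g(a) = C1*cos(a)^(3/8)


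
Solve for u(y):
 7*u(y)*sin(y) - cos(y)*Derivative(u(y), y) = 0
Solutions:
 u(y) = C1/cos(y)^7


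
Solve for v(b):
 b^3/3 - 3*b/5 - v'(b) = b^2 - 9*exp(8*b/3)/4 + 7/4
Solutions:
 v(b) = C1 + b^4/12 - b^3/3 - 3*b^2/10 - 7*b/4 + 27*exp(8*b/3)/32


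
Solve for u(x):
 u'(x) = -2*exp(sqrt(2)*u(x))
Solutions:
 u(x) = sqrt(2)*(2*log(1/(C1 + 2*x)) - log(2))/4


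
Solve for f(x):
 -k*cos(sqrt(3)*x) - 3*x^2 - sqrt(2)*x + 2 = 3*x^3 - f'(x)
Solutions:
 f(x) = C1 + sqrt(3)*k*sin(sqrt(3)*x)/3 + 3*x^4/4 + x^3 + sqrt(2)*x^2/2 - 2*x


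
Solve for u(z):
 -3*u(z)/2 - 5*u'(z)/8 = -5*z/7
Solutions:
 u(z) = C1*exp(-12*z/5) + 10*z/21 - 25/126


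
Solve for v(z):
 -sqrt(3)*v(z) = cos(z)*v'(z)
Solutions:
 v(z) = C1*(sin(z) - 1)^(sqrt(3)/2)/(sin(z) + 1)^(sqrt(3)/2)


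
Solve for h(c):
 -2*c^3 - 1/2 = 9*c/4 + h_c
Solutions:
 h(c) = C1 - c^4/2 - 9*c^2/8 - c/2


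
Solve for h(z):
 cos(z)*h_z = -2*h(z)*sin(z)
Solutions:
 h(z) = C1*cos(z)^2


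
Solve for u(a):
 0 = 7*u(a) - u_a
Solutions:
 u(a) = C1*exp(7*a)


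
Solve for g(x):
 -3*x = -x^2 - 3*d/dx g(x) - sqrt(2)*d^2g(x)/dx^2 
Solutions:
 g(x) = C1 + C2*exp(-3*sqrt(2)*x/2) - x^3/9 + sqrt(2)*x^2/9 + x^2/2 - sqrt(2)*x/3 - 4*x/27


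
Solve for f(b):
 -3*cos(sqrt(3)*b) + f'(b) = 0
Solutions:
 f(b) = C1 + sqrt(3)*sin(sqrt(3)*b)


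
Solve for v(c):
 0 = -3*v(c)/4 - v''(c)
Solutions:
 v(c) = C1*sin(sqrt(3)*c/2) + C2*cos(sqrt(3)*c/2)


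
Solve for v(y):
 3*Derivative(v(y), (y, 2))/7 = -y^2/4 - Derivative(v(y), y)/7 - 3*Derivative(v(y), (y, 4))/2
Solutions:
 v(y) = C1 + C2*exp(-21^(1/3)*y*(-(21 + sqrt(609))^(1/3) + 2*21^(1/3)/(21 + sqrt(609))^(1/3))/42)*sin(3^(1/6)*7^(1/3)*y*(6*7^(1/3)/(21 + sqrt(609))^(1/3) + 3^(2/3)*(21 + sqrt(609))^(1/3))/42) + C3*exp(-21^(1/3)*y*(-(21 + sqrt(609))^(1/3) + 2*21^(1/3)/(21 + sqrt(609))^(1/3))/42)*cos(3^(1/6)*7^(1/3)*y*(6*7^(1/3)/(21 + sqrt(609))^(1/3) + 3^(2/3)*(21 + sqrt(609))^(1/3))/42) + C4*exp(21^(1/3)*y*(-(21 + sqrt(609))^(1/3) + 2*21^(1/3)/(21 + sqrt(609))^(1/3))/21) - 7*y^3/12 + 21*y^2/4 - 63*y/2


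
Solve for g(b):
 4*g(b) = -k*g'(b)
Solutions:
 g(b) = C1*exp(-4*b/k)


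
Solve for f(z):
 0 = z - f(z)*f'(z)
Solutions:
 f(z) = -sqrt(C1 + z^2)
 f(z) = sqrt(C1 + z^2)


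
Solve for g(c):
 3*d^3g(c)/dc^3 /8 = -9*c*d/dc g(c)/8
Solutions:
 g(c) = C1 + Integral(C2*airyai(-3^(1/3)*c) + C3*airybi(-3^(1/3)*c), c)


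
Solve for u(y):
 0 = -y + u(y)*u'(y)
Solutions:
 u(y) = -sqrt(C1 + y^2)
 u(y) = sqrt(C1 + y^2)


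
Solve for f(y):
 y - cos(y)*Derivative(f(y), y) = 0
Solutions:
 f(y) = C1 + Integral(y/cos(y), y)


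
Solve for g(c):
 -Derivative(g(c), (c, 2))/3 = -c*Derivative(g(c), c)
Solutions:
 g(c) = C1 + C2*erfi(sqrt(6)*c/2)


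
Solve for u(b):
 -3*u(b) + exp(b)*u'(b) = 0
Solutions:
 u(b) = C1*exp(-3*exp(-b))


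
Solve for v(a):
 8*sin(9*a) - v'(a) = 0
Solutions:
 v(a) = C1 - 8*cos(9*a)/9


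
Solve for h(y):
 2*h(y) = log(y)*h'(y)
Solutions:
 h(y) = C1*exp(2*li(y))


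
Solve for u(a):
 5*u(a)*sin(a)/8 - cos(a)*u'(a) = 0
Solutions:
 u(a) = C1/cos(a)^(5/8)


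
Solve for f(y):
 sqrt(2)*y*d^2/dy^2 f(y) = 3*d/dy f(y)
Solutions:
 f(y) = C1 + C2*y^(1 + 3*sqrt(2)/2)


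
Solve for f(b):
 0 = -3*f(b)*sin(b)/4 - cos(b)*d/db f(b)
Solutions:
 f(b) = C1*cos(b)^(3/4)


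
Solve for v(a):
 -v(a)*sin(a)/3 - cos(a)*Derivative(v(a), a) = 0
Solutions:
 v(a) = C1*cos(a)^(1/3)


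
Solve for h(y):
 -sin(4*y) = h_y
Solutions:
 h(y) = C1 + cos(4*y)/4


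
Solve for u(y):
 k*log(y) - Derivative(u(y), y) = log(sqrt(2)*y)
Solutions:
 u(y) = C1 + k*y*log(y) - k*y - y*log(y) - y*log(2)/2 + y


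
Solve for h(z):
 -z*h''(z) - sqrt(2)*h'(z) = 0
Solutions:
 h(z) = C1 + C2*z^(1 - sqrt(2))


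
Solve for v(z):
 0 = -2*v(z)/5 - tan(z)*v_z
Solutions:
 v(z) = C1/sin(z)^(2/5)


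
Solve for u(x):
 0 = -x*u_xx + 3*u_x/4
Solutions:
 u(x) = C1 + C2*x^(7/4)


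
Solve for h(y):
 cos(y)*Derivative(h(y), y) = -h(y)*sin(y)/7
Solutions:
 h(y) = C1*cos(y)^(1/7)


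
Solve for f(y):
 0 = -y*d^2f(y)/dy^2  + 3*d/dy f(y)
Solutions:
 f(y) = C1 + C2*y^4


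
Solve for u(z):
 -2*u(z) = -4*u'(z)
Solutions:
 u(z) = C1*exp(z/2)


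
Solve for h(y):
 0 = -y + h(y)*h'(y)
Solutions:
 h(y) = -sqrt(C1 + y^2)
 h(y) = sqrt(C1 + y^2)


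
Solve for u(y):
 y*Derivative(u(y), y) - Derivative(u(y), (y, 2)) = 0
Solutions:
 u(y) = C1 + C2*erfi(sqrt(2)*y/2)


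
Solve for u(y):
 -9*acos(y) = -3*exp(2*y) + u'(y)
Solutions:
 u(y) = C1 - 9*y*acos(y) + 9*sqrt(1 - y^2) + 3*exp(2*y)/2


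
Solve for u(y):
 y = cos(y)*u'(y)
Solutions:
 u(y) = C1 + Integral(y/cos(y), y)


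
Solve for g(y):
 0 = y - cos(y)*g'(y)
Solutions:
 g(y) = C1 + Integral(y/cos(y), y)


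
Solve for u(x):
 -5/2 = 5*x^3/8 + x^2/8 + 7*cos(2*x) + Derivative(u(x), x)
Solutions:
 u(x) = C1 - 5*x^4/32 - x^3/24 - 5*x/2 - 7*sin(x)*cos(x)


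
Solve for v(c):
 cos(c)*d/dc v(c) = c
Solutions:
 v(c) = C1 + Integral(c/cos(c), c)


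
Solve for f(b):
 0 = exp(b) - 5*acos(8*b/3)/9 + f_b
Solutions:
 f(b) = C1 + 5*b*acos(8*b/3)/9 - 5*sqrt(9 - 64*b^2)/72 - exp(b)


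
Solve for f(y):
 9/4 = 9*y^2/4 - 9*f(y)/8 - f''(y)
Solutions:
 f(y) = C1*sin(3*sqrt(2)*y/4) + C2*cos(3*sqrt(2)*y/4) + 2*y^2 - 50/9


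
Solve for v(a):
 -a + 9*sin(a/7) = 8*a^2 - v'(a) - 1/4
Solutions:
 v(a) = C1 + 8*a^3/3 + a^2/2 - a/4 + 63*cos(a/7)


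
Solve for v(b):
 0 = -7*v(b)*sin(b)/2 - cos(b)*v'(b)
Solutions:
 v(b) = C1*cos(b)^(7/2)


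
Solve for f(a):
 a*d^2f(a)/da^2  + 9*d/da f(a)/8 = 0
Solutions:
 f(a) = C1 + C2/a^(1/8)


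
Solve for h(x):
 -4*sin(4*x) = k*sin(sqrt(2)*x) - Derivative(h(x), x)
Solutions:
 h(x) = C1 - sqrt(2)*k*cos(sqrt(2)*x)/2 - cos(4*x)


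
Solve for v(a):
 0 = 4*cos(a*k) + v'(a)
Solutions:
 v(a) = C1 - 4*sin(a*k)/k


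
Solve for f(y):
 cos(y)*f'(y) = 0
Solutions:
 f(y) = C1


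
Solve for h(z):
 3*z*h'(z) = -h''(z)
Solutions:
 h(z) = C1 + C2*erf(sqrt(6)*z/2)


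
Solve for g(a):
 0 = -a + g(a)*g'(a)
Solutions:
 g(a) = -sqrt(C1 + a^2)
 g(a) = sqrt(C1 + a^2)


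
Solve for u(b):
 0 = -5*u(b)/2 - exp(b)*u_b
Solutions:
 u(b) = C1*exp(5*exp(-b)/2)


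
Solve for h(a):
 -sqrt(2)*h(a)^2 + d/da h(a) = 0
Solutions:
 h(a) = -1/(C1 + sqrt(2)*a)


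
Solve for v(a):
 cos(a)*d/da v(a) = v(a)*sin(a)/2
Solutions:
 v(a) = C1/sqrt(cos(a))


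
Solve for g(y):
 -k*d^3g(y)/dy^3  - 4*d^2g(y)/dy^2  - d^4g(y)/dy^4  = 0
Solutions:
 g(y) = C1 + C2*y + C3*exp(y*(-k + sqrt(k^2 - 16))/2) + C4*exp(-y*(k + sqrt(k^2 - 16))/2)


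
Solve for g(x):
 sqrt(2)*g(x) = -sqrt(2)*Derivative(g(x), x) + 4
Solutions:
 g(x) = C1*exp(-x) + 2*sqrt(2)


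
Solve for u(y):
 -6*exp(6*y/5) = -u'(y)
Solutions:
 u(y) = C1 + 5*exp(6*y/5)


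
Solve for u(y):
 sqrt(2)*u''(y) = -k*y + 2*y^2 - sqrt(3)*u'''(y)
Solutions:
 u(y) = C1 + C2*y + C3*exp(-sqrt(6)*y/3) + sqrt(2)*y^4/12 + y^3*(-sqrt(2)*k - 4*sqrt(3))/12 + y^2*(sqrt(3)*k + 6*sqrt(2))/4


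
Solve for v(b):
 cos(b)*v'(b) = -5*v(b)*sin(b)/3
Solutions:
 v(b) = C1*cos(b)^(5/3)


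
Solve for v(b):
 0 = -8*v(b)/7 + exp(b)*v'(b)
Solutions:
 v(b) = C1*exp(-8*exp(-b)/7)


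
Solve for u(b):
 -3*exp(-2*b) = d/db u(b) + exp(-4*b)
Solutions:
 u(b) = C1 + 3*exp(-2*b)/2 + exp(-4*b)/4


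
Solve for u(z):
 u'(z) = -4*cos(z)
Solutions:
 u(z) = C1 - 4*sin(z)


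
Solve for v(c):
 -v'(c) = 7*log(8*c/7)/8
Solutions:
 v(c) = C1 - 7*c*log(c)/8 - 21*c*log(2)/8 + 7*c/8 + 7*c*log(7)/8


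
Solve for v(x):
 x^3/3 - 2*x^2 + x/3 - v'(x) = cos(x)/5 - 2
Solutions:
 v(x) = C1 + x^4/12 - 2*x^3/3 + x^2/6 + 2*x - sin(x)/5


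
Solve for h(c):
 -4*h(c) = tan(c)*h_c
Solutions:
 h(c) = C1/sin(c)^4


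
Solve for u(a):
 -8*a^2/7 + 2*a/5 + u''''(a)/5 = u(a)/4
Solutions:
 u(a) = C1*exp(-sqrt(2)*5^(1/4)*a/2) + C2*exp(sqrt(2)*5^(1/4)*a/2) + C3*sin(sqrt(2)*5^(1/4)*a/2) + C4*cos(sqrt(2)*5^(1/4)*a/2) - 32*a^2/7 + 8*a/5


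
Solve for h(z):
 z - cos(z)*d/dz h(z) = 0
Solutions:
 h(z) = C1 + Integral(z/cos(z), z)


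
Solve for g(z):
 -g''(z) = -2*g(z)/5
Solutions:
 g(z) = C1*exp(-sqrt(10)*z/5) + C2*exp(sqrt(10)*z/5)


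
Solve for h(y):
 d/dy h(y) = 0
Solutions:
 h(y) = C1


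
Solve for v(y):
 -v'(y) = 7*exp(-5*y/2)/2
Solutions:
 v(y) = C1 + 7*exp(-5*y/2)/5


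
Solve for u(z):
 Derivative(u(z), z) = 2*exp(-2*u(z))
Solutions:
 u(z) = log(-sqrt(C1 + 4*z))
 u(z) = log(C1 + 4*z)/2


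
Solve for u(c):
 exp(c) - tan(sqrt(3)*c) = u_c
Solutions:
 u(c) = C1 + exp(c) + sqrt(3)*log(cos(sqrt(3)*c))/3


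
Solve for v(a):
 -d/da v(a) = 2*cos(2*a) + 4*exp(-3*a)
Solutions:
 v(a) = C1 - sin(2*a) + 4*exp(-3*a)/3


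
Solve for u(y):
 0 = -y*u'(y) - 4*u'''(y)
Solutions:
 u(y) = C1 + Integral(C2*airyai(-2^(1/3)*y/2) + C3*airybi(-2^(1/3)*y/2), y)


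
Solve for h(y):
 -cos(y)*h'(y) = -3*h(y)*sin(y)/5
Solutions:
 h(y) = C1/cos(y)^(3/5)


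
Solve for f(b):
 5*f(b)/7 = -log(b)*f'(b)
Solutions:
 f(b) = C1*exp(-5*li(b)/7)


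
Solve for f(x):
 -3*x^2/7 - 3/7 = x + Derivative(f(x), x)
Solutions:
 f(x) = C1 - x^3/7 - x^2/2 - 3*x/7


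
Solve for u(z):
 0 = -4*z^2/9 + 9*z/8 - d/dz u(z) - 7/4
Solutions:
 u(z) = C1 - 4*z^3/27 + 9*z^2/16 - 7*z/4


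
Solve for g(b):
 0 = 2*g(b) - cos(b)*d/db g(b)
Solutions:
 g(b) = C1*(sin(b) + 1)/(sin(b) - 1)


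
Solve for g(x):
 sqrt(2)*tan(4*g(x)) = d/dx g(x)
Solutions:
 g(x) = -asin(C1*exp(4*sqrt(2)*x))/4 + pi/4
 g(x) = asin(C1*exp(4*sqrt(2)*x))/4


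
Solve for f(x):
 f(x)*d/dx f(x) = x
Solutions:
 f(x) = -sqrt(C1 + x^2)
 f(x) = sqrt(C1 + x^2)


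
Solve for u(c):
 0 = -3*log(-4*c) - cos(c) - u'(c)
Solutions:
 u(c) = C1 - 3*c*log(-c) - 6*c*log(2) + 3*c - sin(c)


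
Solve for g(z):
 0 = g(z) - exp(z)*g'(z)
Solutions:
 g(z) = C1*exp(-exp(-z))


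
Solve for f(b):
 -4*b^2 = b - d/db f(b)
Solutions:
 f(b) = C1 + 4*b^3/3 + b^2/2


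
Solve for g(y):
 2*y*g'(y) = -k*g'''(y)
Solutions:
 g(y) = C1 + Integral(C2*airyai(2^(1/3)*y*(-1/k)^(1/3)) + C3*airybi(2^(1/3)*y*(-1/k)^(1/3)), y)


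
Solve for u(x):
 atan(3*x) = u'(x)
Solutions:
 u(x) = C1 + x*atan(3*x) - log(9*x^2 + 1)/6


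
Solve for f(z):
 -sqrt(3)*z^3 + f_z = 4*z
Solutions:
 f(z) = C1 + sqrt(3)*z^4/4 + 2*z^2


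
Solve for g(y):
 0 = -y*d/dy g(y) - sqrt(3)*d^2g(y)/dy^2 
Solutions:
 g(y) = C1 + C2*erf(sqrt(2)*3^(3/4)*y/6)


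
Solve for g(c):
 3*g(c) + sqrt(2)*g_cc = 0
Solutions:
 g(c) = C1*sin(2^(3/4)*sqrt(3)*c/2) + C2*cos(2^(3/4)*sqrt(3)*c/2)


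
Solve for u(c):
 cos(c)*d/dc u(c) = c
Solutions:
 u(c) = C1 + Integral(c/cos(c), c)


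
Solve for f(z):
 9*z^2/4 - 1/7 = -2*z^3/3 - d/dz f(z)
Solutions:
 f(z) = C1 - z^4/6 - 3*z^3/4 + z/7


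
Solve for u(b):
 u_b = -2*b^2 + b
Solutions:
 u(b) = C1 - 2*b^3/3 + b^2/2


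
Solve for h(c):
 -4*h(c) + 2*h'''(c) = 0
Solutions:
 h(c) = C3*exp(2^(1/3)*c) + (C1*sin(2^(1/3)*sqrt(3)*c/2) + C2*cos(2^(1/3)*sqrt(3)*c/2))*exp(-2^(1/3)*c/2)


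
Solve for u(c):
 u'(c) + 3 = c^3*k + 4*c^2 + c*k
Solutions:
 u(c) = C1 + c^4*k/4 + 4*c^3/3 + c^2*k/2 - 3*c


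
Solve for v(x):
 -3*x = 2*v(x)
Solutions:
 v(x) = -3*x/2


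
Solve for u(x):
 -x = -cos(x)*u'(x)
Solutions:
 u(x) = C1 + Integral(x/cos(x), x)


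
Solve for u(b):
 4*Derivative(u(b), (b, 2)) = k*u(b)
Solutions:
 u(b) = C1*exp(-b*sqrt(k)/2) + C2*exp(b*sqrt(k)/2)


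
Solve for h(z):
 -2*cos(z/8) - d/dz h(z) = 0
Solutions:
 h(z) = C1 - 16*sin(z/8)


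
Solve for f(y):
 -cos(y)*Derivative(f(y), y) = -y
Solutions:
 f(y) = C1 + Integral(y/cos(y), y)


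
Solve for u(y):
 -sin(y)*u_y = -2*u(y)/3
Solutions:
 u(y) = C1*(cos(y) - 1)^(1/3)/(cos(y) + 1)^(1/3)


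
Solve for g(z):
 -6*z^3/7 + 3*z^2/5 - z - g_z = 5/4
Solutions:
 g(z) = C1 - 3*z^4/14 + z^3/5 - z^2/2 - 5*z/4


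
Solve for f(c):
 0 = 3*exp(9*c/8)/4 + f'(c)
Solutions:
 f(c) = C1 - 2*exp(9*c/8)/3


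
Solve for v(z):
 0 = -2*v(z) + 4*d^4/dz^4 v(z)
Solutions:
 v(z) = C1*exp(-2^(3/4)*z/2) + C2*exp(2^(3/4)*z/2) + C3*sin(2^(3/4)*z/2) + C4*cos(2^(3/4)*z/2)


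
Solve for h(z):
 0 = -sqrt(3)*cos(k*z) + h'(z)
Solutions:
 h(z) = C1 + sqrt(3)*sin(k*z)/k


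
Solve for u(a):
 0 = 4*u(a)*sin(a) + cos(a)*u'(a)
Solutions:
 u(a) = C1*cos(a)^4


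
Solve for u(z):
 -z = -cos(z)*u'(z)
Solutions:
 u(z) = C1 + Integral(z/cos(z), z)


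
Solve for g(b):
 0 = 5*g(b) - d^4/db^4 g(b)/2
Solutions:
 g(b) = C1*exp(-10^(1/4)*b) + C2*exp(10^(1/4)*b) + C3*sin(10^(1/4)*b) + C4*cos(10^(1/4)*b)


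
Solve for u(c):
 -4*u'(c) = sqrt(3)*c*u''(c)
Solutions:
 u(c) = C1 + C2*c^(1 - 4*sqrt(3)/3)


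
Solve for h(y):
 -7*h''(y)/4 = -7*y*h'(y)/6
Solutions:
 h(y) = C1 + C2*erfi(sqrt(3)*y/3)


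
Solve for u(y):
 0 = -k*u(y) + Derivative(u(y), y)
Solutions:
 u(y) = C1*exp(k*y)


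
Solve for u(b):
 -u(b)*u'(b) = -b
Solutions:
 u(b) = -sqrt(C1 + b^2)
 u(b) = sqrt(C1 + b^2)


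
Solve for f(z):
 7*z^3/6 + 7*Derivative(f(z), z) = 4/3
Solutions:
 f(z) = C1 - z^4/24 + 4*z/21


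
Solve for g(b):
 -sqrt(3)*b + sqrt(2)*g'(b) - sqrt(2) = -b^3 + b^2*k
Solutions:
 g(b) = C1 - sqrt(2)*b^4/8 + sqrt(2)*b^3*k/6 + sqrt(6)*b^2/4 + b


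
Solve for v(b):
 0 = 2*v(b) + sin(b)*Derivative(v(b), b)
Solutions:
 v(b) = C1*(cos(b) + 1)/(cos(b) - 1)


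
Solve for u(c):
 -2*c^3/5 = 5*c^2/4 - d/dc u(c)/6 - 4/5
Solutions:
 u(c) = C1 + 3*c^4/5 + 5*c^3/2 - 24*c/5


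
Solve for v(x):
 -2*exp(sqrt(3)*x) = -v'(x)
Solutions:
 v(x) = C1 + 2*sqrt(3)*exp(sqrt(3)*x)/3


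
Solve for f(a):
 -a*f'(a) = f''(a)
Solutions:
 f(a) = C1 + C2*erf(sqrt(2)*a/2)


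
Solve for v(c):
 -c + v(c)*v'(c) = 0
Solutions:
 v(c) = -sqrt(C1 + c^2)
 v(c) = sqrt(C1 + c^2)


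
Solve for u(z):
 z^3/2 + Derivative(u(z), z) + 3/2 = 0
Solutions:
 u(z) = C1 - z^4/8 - 3*z/2


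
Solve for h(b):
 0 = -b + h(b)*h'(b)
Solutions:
 h(b) = -sqrt(C1 + b^2)
 h(b) = sqrt(C1 + b^2)


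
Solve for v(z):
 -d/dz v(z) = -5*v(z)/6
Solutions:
 v(z) = C1*exp(5*z/6)


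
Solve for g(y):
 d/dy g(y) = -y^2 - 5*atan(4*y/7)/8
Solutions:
 g(y) = C1 - y^3/3 - 5*y*atan(4*y/7)/8 + 35*log(16*y^2 + 49)/64


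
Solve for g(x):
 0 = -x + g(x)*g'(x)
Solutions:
 g(x) = -sqrt(C1 + x^2)
 g(x) = sqrt(C1 + x^2)


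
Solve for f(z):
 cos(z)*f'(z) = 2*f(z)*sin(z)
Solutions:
 f(z) = C1/cos(z)^2


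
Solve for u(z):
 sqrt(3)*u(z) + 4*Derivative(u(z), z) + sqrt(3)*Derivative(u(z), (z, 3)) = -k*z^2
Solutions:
 u(z) = C1*exp(2^(1/3)*z*(-8*sqrt(3)/(27 + sqrt(3)*sqrt(243 + 256*sqrt(3)))^(1/3) + 2^(1/3)*(27 + sqrt(3)*sqrt(243 + 256*sqrt(3)))^(1/3))/12)*sin(2^(1/3)*z*(2/(27 + sqrt(3)*sqrt(243 + 256*sqrt(3)))^(1/3) + 2^(1/3)*sqrt(3)*(27 + sqrt(3)*sqrt(243 + 256*sqrt(3)))^(1/3)/12)) + C2*exp(2^(1/3)*z*(-8*sqrt(3)/(27 + sqrt(3)*sqrt(243 + 256*sqrt(3)))^(1/3) + 2^(1/3)*(27 + sqrt(3)*sqrt(243 + 256*sqrt(3)))^(1/3))/12)*cos(2^(1/3)*z*(2/(27 + sqrt(3)*sqrt(243 + 256*sqrt(3)))^(1/3) + 2^(1/3)*sqrt(3)*(27 + sqrt(3)*sqrt(243 + 256*sqrt(3)))^(1/3)/12)) + C3*exp(-2^(1/3)*z*(-8*sqrt(3)/(27 + sqrt(3)*sqrt(243 + 256*sqrt(3)))^(1/3) + 2^(1/3)*(27 + sqrt(3)*sqrt(243 + 256*sqrt(3)))^(1/3))/6) - sqrt(3)*k*z^2/3 + 8*k*z/3 - 32*sqrt(3)*k/9


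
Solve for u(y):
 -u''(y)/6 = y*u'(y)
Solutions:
 u(y) = C1 + C2*erf(sqrt(3)*y)


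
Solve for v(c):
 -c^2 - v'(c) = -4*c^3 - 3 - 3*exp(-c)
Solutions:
 v(c) = C1 + c^4 - c^3/3 + 3*c - 3*exp(-c)


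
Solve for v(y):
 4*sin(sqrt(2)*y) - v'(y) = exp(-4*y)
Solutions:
 v(y) = C1 - 2*sqrt(2)*cos(sqrt(2)*y) + exp(-4*y)/4


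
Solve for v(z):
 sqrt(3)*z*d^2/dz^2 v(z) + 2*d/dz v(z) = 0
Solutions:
 v(z) = C1 + C2*z^(1 - 2*sqrt(3)/3)


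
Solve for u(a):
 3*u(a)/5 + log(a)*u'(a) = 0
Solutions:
 u(a) = C1*exp(-3*li(a)/5)


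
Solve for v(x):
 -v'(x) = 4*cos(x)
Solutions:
 v(x) = C1 - 4*sin(x)


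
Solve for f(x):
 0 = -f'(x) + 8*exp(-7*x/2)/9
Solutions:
 f(x) = C1 - 16*exp(-7*x/2)/63


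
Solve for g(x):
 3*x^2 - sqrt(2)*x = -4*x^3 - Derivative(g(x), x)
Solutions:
 g(x) = C1 - x^4 - x^3 + sqrt(2)*x^2/2


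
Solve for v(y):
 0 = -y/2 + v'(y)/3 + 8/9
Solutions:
 v(y) = C1 + 3*y^2/4 - 8*y/3


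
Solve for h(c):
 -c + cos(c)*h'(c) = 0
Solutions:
 h(c) = C1 + Integral(c/cos(c), c)


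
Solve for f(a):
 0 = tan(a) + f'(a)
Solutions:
 f(a) = C1 + log(cos(a))


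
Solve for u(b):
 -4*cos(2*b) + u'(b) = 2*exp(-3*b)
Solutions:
 u(b) = C1 + 2*sin(2*b) - 2*exp(-3*b)/3


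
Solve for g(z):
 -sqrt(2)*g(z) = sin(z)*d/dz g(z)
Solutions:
 g(z) = C1*(cos(z) + 1)^(sqrt(2)/2)/(cos(z) - 1)^(sqrt(2)/2)


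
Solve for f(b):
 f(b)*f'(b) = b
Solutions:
 f(b) = -sqrt(C1 + b^2)
 f(b) = sqrt(C1 + b^2)


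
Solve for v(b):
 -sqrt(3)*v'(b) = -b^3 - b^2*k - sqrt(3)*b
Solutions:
 v(b) = C1 + sqrt(3)*b^4/12 + sqrt(3)*b^3*k/9 + b^2/2


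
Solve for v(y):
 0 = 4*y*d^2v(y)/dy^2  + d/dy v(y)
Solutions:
 v(y) = C1 + C2*y^(3/4)


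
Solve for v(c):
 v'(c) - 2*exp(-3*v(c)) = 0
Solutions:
 v(c) = log(C1 + 6*c)/3
 v(c) = log((-3^(1/3) - 3^(5/6)*I)*(C1 + 2*c)^(1/3)/2)
 v(c) = log((-3^(1/3) + 3^(5/6)*I)*(C1 + 2*c)^(1/3)/2)


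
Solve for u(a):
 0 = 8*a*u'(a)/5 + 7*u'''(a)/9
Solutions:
 u(a) = C1 + Integral(C2*airyai(-2*105^(2/3)*a/35) + C3*airybi(-2*105^(2/3)*a/35), a)


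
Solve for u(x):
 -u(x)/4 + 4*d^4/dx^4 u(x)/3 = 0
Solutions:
 u(x) = C1*exp(-3^(1/4)*x/2) + C2*exp(3^(1/4)*x/2) + C3*sin(3^(1/4)*x/2) + C4*cos(3^(1/4)*x/2)


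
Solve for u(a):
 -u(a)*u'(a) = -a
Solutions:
 u(a) = -sqrt(C1 + a^2)
 u(a) = sqrt(C1 + a^2)


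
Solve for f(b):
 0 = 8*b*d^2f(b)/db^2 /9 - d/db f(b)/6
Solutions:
 f(b) = C1 + C2*b^(19/16)


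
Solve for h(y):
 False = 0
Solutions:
 h(y) = C1 + 3*y*asin(4*y)/4 + zoo*y + 3*sqrt(1 - 16*y^2)/16


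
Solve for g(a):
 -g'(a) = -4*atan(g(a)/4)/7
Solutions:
 Integral(1/atan(_y/4), (_y, g(a))) = C1 + 4*a/7


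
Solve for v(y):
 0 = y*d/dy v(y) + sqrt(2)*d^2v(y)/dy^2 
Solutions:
 v(y) = C1 + C2*erf(2^(1/4)*y/2)


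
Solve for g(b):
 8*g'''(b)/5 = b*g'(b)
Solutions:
 g(b) = C1 + Integral(C2*airyai(5^(1/3)*b/2) + C3*airybi(5^(1/3)*b/2), b)


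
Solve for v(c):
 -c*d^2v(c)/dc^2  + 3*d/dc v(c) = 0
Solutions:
 v(c) = C1 + C2*c^4


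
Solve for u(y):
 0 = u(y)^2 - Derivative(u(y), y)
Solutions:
 u(y) = -1/(C1 + y)


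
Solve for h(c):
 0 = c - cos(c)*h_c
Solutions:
 h(c) = C1 + Integral(c/cos(c), c)


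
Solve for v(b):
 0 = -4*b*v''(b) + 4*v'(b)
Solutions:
 v(b) = C1 + C2*b^2


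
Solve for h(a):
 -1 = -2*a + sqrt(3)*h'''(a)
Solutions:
 h(a) = C1 + C2*a + C3*a^2 + sqrt(3)*a^4/36 - sqrt(3)*a^3/18


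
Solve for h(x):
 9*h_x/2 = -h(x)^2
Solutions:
 h(x) = 9/(C1 + 2*x)
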